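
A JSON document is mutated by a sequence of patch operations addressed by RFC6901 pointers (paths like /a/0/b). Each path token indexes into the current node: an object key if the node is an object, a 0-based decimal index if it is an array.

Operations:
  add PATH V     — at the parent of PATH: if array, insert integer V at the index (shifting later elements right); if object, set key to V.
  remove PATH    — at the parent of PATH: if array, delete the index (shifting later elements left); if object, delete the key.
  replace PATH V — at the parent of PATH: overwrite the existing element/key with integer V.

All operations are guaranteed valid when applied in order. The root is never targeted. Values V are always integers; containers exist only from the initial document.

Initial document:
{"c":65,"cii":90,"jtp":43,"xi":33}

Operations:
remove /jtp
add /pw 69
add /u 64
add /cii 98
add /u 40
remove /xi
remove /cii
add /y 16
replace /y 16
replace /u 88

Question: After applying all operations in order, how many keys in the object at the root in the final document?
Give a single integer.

After op 1 (remove /jtp): {"c":65,"cii":90,"xi":33}
After op 2 (add /pw 69): {"c":65,"cii":90,"pw":69,"xi":33}
After op 3 (add /u 64): {"c":65,"cii":90,"pw":69,"u":64,"xi":33}
After op 4 (add /cii 98): {"c":65,"cii":98,"pw":69,"u":64,"xi":33}
After op 5 (add /u 40): {"c":65,"cii":98,"pw":69,"u":40,"xi":33}
After op 6 (remove /xi): {"c":65,"cii":98,"pw":69,"u":40}
After op 7 (remove /cii): {"c":65,"pw":69,"u":40}
After op 8 (add /y 16): {"c":65,"pw":69,"u":40,"y":16}
After op 9 (replace /y 16): {"c":65,"pw":69,"u":40,"y":16}
After op 10 (replace /u 88): {"c":65,"pw":69,"u":88,"y":16}
Size at the root: 4

Answer: 4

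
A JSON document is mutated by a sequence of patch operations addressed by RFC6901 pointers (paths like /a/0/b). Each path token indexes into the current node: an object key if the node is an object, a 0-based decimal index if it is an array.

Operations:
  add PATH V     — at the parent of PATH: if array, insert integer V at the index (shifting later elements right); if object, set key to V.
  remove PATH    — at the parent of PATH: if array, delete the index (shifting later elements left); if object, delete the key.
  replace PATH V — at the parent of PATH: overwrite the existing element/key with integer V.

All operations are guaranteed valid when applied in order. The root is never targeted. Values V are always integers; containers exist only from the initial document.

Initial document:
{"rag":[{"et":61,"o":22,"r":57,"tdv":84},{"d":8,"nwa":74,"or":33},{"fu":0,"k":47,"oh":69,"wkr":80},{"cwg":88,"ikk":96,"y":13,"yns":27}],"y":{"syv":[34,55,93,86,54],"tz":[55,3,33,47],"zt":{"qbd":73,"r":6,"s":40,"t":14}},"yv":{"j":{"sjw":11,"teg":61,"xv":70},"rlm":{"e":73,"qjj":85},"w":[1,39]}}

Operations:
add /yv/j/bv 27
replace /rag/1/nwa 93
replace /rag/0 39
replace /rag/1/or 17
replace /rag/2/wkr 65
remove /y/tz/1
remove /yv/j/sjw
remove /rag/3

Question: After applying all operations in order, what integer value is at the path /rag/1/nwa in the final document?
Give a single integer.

After op 1 (add /yv/j/bv 27): {"rag":[{"et":61,"o":22,"r":57,"tdv":84},{"d":8,"nwa":74,"or":33},{"fu":0,"k":47,"oh":69,"wkr":80},{"cwg":88,"ikk":96,"y":13,"yns":27}],"y":{"syv":[34,55,93,86,54],"tz":[55,3,33,47],"zt":{"qbd":73,"r":6,"s":40,"t":14}},"yv":{"j":{"bv":27,"sjw":11,"teg":61,"xv":70},"rlm":{"e":73,"qjj":85},"w":[1,39]}}
After op 2 (replace /rag/1/nwa 93): {"rag":[{"et":61,"o":22,"r":57,"tdv":84},{"d":8,"nwa":93,"or":33},{"fu":0,"k":47,"oh":69,"wkr":80},{"cwg":88,"ikk":96,"y":13,"yns":27}],"y":{"syv":[34,55,93,86,54],"tz":[55,3,33,47],"zt":{"qbd":73,"r":6,"s":40,"t":14}},"yv":{"j":{"bv":27,"sjw":11,"teg":61,"xv":70},"rlm":{"e":73,"qjj":85},"w":[1,39]}}
After op 3 (replace /rag/0 39): {"rag":[39,{"d":8,"nwa":93,"or":33},{"fu":0,"k":47,"oh":69,"wkr":80},{"cwg":88,"ikk":96,"y":13,"yns":27}],"y":{"syv":[34,55,93,86,54],"tz":[55,3,33,47],"zt":{"qbd":73,"r":6,"s":40,"t":14}},"yv":{"j":{"bv":27,"sjw":11,"teg":61,"xv":70},"rlm":{"e":73,"qjj":85},"w":[1,39]}}
After op 4 (replace /rag/1/or 17): {"rag":[39,{"d":8,"nwa":93,"or":17},{"fu":0,"k":47,"oh":69,"wkr":80},{"cwg":88,"ikk":96,"y":13,"yns":27}],"y":{"syv":[34,55,93,86,54],"tz":[55,3,33,47],"zt":{"qbd":73,"r":6,"s":40,"t":14}},"yv":{"j":{"bv":27,"sjw":11,"teg":61,"xv":70},"rlm":{"e":73,"qjj":85},"w":[1,39]}}
After op 5 (replace /rag/2/wkr 65): {"rag":[39,{"d":8,"nwa":93,"or":17},{"fu":0,"k":47,"oh":69,"wkr":65},{"cwg":88,"ikk":96,"y":13,"yns":27}],"y":{"syv":[34,55,93,86,54],"tz":[55,3,33,47],"zt":{"qbd":73,"r":6,"s":40,"t":14}},"yv":{"j":{"bv":27,"sjw":11,"teg":61,"xv":70},"rlm":{"e":73,"qjj":85},"w":[1,39]}}
After op 6 (remove /y/tz/1): {"rag":[39,{"d":8,"nwa":93,"or":17},{"fu":0,"k":47,"oh":69,"wkr":65},{"cwg":88,"ikk":96,"y":13,"yns":27}],"y":{"syv":[34,55,93,86,54],"tz":[55,33,47],"zt":{"qbd":73,"r":6,"s":40,"t":14}},"yv":{"j":{"bv":27,"sjw":11,"teg":61,"xv":70},"rlm":{"e":73,"qjj":85},"w":[1,39]}}
After op 7 (remove /yv/j/sjw): {"rag":[39,{"d":8,"nwa":93,"or":17},{"fu":0,"k":47,"oh":69,"wkr":65},{"cwg":88,"ikk":96,"y":13,"yns":27}],"y":{"syv":[34,55,93,86,54],"tz":[55,33,47],"zt":{"qbd":73,"r":6,"s":40,"t":14}},"yv":{"j":{"bv":27,"teg":61,"xv":70},"rlm":{"e":73,"qjj":85},"w":[1,39]}}
After op 8 (remove /rag/3): {"rag":[39,{"d":8,"nwa":93,"or":17},{"fu":0,"k":47,"oh":69,"wkr":65}],"y":{"syv":[34,55,93,86,54],"tz":[55,33,47],"zt":{"qbd":73,"r":6,"s":40,"t":14}},"yv":{"j":{"bv":27,"teg":61,"xv":70},"rlm":{"e":73,"qjj":85},"w":[1,39]}}
Value at /rag/1/nwa: 93

Answer: 93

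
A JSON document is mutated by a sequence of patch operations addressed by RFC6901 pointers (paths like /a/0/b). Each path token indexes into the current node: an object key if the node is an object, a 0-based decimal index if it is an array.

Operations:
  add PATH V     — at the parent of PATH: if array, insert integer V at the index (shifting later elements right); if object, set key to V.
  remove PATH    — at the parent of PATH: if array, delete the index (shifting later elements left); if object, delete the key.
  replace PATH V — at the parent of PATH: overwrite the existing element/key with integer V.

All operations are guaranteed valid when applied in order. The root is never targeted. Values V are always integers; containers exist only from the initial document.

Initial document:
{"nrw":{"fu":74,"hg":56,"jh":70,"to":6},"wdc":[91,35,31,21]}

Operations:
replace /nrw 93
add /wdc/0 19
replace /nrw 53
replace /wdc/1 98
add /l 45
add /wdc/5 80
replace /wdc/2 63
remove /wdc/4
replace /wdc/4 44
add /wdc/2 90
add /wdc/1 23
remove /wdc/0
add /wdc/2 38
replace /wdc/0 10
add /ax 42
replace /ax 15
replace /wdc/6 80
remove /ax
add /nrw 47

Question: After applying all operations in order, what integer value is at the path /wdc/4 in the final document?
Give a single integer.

Answer: 63

Derivation:
After op 1 (replace /nrw 93): {"nrw":93,"wdc":[91,35,31,21]}
After op 2 (add /wdc/0 19): {"nrw":93,"wdc":[19,91,35,31,21]}
After op 3 (replace /nrw 53): {"nrw":53,"wdc":[19,91,35,31,21]}
After op 4 (replace /wdc/1 98): {"nrw":53,"wdc":[19,98,35,31,21]}
After op 5 (add /l 45): {"l":45,"nrw":53,"wdc":[19,98,35,31,21]}
After op 6 (add /wdc/5 80): {"l":45,"nrw":53,"wdc":[19,98,35,31,21,80]}
After op 7 (replace /wdc/2 63): {"l":45,"nrw":53,"wdc":[19,98,63,31,21,80]}
After op 8 (remove /wdc/4): {"l":45,"nrw":53,"wdc":[19,98,63,31,80]}
After op 9 (replace /wdc/4 44): {"l":45,"nrw":53,"wdc":[19,98,63,31,44]}
After op 10 (add /wdc/2 90): {"l":45,"nrw":53,"wdc":[19,98,90,63,31,44]}
After op 11 (add /wdc/1 23): {"l":45,"nrw":53,"wdc":[19,23,98,90,63,31,44]}
After op 12 (remove /wdc/0): {"l":45,"nrw":53,"wdc":[23,98,90,63,31,44]}
After op 13 (add /wdc/2 38): {"l":45,"nrw":53,"wdc":[23,98,38,90,63,31,44]}
After op 14 (replace /wdc/0 10): {"l":45,"nrw":53,"wdc":[10,98,38,90,63,31,44]}
After op 15 (add /ax 42): {"ax":42,"l":45,"nrw":53,"wdc":[10,98,38,90,63,31,44]}
After op 16 (replace /ax 15): {"ax":15,"l":45,"nrw":53,"wdc":[10,98,38,90,63,31,44]}
After op 17 (replace /wdc/6 80): {"ax":15,"l":45,"nrw":53,"wdc":[10,98,38,90,63,31,80]}
After op 18 (remove /ax): {"l":45,"nrw":53,"wdc":[10,98,38,90,63,31,80]}
After op 19 (add /nrw 47): {"l":45,"nrw":47,"wdc":[10,98,38,90,63,31,80]}
Value at /wdc/4: 63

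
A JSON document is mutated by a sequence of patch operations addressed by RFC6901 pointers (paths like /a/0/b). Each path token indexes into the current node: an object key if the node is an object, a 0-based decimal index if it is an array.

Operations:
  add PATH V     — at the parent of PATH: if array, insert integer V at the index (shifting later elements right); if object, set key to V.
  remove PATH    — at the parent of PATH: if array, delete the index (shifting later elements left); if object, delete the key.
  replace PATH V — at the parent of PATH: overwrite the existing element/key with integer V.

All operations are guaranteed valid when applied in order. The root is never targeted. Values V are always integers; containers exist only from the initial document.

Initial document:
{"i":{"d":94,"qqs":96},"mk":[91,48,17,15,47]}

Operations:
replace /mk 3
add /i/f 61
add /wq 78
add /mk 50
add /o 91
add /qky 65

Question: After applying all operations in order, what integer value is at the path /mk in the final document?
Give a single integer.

Answer: 50

Derivation:
After op 1 (replace /mk 3): {"i":{"d":94,"qqs":96},"mk":3}
After op 2 (add /i/f 61): {"i":{"d":94,"f":61,"qqs":96},"mk":3}
After op 3 (add /wq 78): {"i":{"d":94,"f":61,"qqs":96},"mk":3,"wq":78}
After op 4 (add /mk 50): {"i":{"d":94,"f":61,"qqs":96},"mk":50,"wq":78}
After op 5 (add /o 91): {"i":{"d":94,"f":61,"qqs":96},"mk":50,"o":91,"wq":78}
After op 6 (add /qky 65): {"i":{"d":94,"f":61,"qqs":96},"mk":50,"o":91,"qky":65,"wq":78}
Value at /mk: 50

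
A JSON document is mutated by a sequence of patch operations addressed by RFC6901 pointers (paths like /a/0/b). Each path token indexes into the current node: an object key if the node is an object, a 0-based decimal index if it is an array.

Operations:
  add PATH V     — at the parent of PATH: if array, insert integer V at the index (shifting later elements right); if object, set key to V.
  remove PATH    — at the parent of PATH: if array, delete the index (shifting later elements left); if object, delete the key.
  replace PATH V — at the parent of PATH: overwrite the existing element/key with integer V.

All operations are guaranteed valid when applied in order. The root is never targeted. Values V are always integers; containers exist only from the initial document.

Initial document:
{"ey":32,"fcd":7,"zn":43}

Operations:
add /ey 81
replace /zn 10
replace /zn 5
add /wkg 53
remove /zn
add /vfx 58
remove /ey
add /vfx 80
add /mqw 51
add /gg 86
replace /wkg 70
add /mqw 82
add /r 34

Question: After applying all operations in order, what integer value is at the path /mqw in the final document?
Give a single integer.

After op 1 (add /ey 81): {"ey":81,"fcd":7,"zn":43}
After op 2 (replace /zn 10): {"ey":81,"fcd":7,"zn":10}
After op 3 (replace /zn 5): {"ey":81,"fcd":7,"zn":5}
After op 4 (add /wkg 53): {"ey":81,"fcd":7,"wkg":53,"zn":5}
After op 5 (remove /zn): {"ey":81,"fcd":7,"wkg":53}
After op 6 (add /vfx 58): {"ey":81,"fcd":7,"vfx":58,"wkg":53}
After op 7 (remove /ey): {"fcd":7,"vfx":58,"wkg":53}
After op 8 (add /vfx 80): {"fcd":7,"vfx":80,"wkg":53}
After op 9 (add /mqw 51): {"fcd":7,"mqw":51,"vfx":80,"wkg":53}
After op 10 (add /gg 86): {"fcd":7,"gg":86,"mqw":51,"vfx":80,"wkg":53}
After op 11 (replace /wkg 70): {"fcd":7,"gg":86,"mqw":51,"vfx":80,"wkg":70}
After op 12 (add /mqw 82): {"fcd":7,"gg":86,"mqw":82,"vfx":80,"wkg":70}
After op 13 (add /r 34): {"fcd":7,"gg":86,"mqw":82,"r":34,"vfx":80,"wkg":70}
Value at /mqw: 82

Answer: 82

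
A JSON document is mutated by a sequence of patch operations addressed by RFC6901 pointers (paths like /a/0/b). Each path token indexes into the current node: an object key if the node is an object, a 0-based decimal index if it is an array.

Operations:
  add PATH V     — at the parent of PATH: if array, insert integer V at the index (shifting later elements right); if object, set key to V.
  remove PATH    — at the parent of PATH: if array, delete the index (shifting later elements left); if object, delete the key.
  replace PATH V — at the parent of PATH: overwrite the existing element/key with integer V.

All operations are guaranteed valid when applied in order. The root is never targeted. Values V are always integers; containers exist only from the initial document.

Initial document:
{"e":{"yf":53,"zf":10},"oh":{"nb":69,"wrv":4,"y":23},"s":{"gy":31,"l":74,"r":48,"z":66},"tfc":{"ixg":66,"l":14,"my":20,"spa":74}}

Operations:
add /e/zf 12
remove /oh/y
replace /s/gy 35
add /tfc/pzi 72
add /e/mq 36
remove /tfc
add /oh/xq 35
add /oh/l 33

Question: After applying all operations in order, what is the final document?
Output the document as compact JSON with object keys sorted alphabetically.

After op 1 (add /e/zf 12): {"e":{"yf":53,"zf":12},"oh":{"nb":69,"wrv":4,"y":23},"s":{"gy":31,"l":74,"r":48,"z":66},"tfc":{"ixg":66,"l":14,"my":20,"spa":74}}
After op 2 (remove /oh/y): {"e":{"yf":53,"zf":12},"oh":{"nb":69,"wrv":4},"s":{"gy":31,"l":74,"r":48,"z":66},"tfc":{"ixg":66,"l":14,"my":20,"spa":74}}
After op 3 (replace /s/gy 35): {"e":{"yf":53,"zf":12},"oh":{"nb":69,"wrv":4},"s":{"gy":35,"l":74,"r":48,"z":66},"tfc":{"ixg":66,"l":14,"my":20,"spa":74}}
After op 4 (add /tfc/pzi 72): {"e":{"yf":53,"zf":12},"oh":{"nb":69,"wrv":4},"s":{"gy":35,"l":74,"r":48,"z":66},"tfc":{"ixg":66,"l":14,"my":20,"pzi":72,"spa":74}}
After op 5 (add /e/mq 36): {"e":{"mq":36,"yf":53,"zf":12},"oh":{"nb":69,"wrv":4},"s":{"gy":35,"l":74,"r":48,"z":66},"tfc":{"ixg":66,"l":14,"my":20,"pzi":72,"spa":74}}
After op 6 (remove /tfc): {"e":{"mq":36,"yf":53,"zf":12},"oh":{"nb":69,"wrv":4},"s":{"gy":35,"l":74,"r":48,"z":66}}
After op 7 (add /oh/xq 35): {"e":{"mq":36,"yf":53,"zf":12},"oh":{"nb":69,"wrv":4,"xq":35},"s":{"gy":35,"l":74,"r":48,"z":66}}
After op 8 (add /oh/l 33): {"e":{"mq":36,"yf":53,"zf":12},"oh":{"l":33,"nb":69,"wrv":4,"xq":35},"s":{"gy":35,"l":74,"r":48,"z":66}}

Answer: {"e":{"mq":36,"yf":53,"zf":12},"oh":{"l":33,"nb":69,"wrv":4,"xq":35},"s":{"gy":35,"l":74,"r":48,"z":66}}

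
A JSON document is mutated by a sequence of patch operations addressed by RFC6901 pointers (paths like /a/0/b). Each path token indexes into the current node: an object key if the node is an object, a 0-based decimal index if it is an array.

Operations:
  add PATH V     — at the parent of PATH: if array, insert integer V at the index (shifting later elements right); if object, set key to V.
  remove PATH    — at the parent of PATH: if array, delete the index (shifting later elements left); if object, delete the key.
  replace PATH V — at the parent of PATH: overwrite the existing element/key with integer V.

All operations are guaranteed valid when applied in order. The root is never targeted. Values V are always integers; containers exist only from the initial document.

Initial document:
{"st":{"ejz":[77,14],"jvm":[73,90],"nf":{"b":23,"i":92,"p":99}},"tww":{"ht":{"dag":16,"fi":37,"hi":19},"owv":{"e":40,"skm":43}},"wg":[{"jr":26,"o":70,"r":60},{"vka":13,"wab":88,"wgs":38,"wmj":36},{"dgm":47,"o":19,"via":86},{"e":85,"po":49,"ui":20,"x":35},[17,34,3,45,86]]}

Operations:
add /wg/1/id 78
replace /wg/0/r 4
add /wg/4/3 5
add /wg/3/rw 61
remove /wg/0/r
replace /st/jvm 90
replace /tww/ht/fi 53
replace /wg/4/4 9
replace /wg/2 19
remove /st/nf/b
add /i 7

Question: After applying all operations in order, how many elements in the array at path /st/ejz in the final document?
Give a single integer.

After op 1 (add /wg/1/id 78): {"st":{"ejz":[77,14],"jvm":[73,90],"nf":{"b":23,"i":92,"p":99}},"tww":{"ht":{"dag":16,"fi":37,"hi":19},"owv":{"e":40,"skm":43}},"wg":[{"jr":26,"o":70,"r":60},{"id":78,"vka":13,"wab":88,"wgs":38,"wmj":36},{"dgm":47,"o":19,"via":86},{"e":85,"po":49,"ui":20,"x":35},[17,34,3,45,86]]}
After op 2 (replace /wg/0/r 4): {"st":{"ejz":[77,14],"jvm":[73,90],"nf":{"b":23,"i":92,"p":99}},"tww":{"ht":{"dag":16,"fi":37,"hi":19},"owv":{"e":40,"skm":43}},"wg":[{"jr":26,"o":70,"r":4},{"id":78,"vka":13,"wab":88,"wgs":38,"wmj":36},{"dgm":47,"o":19,"via":86},{"e":85,"po":49,"ui":20,"x":35},[17,34,3,45,86]]}
After op 3 (add /wg/4/3 5): {"st":{"ejz":[77,14],"jvm":[73,90],"nf":{"b":23,"i":92,"p":99}},"tww":{"ht":{"dag":16,"fi":37,"hi":19},"owv":{"e":40,"skm":43}},"wg":[{"jr":26,"o":70,"r":4},{"id":78,"vka":13,"wab":88,"wgs":38,"wmj":36},{"dgm":47,"o":19,"via":86},{"e":85,"po":49,"ui":20,"x":35},[17,34,3,5,45,86]]}
After op 4 (add /wg/3/rw 61): {"st":{"ejz":[77,14],"jvm":[73,90],"nf":{"b":23,"i":92,"p":99}},"tww":{"ht":{"dag":16,"fi":37,"hi":19},"owv":{"e":40,"skm":43}},"wg":[{"jr":26,"o":70,"r":4},{"id":78,"vka":13,"wab":88,"wgs":38,"wmj":36},{"dgm":47,"o":19,"via":86},{"e":85,"po":49,"rw":61,"ui":20,"x":35},[17,34,3,5,45,86]]}
After op 5 (remove /wg/0/r): {"st":{"ejz":[77,14],"jvm":[73,90],"nf":{"b":23,"i":92,"p":99}},"tww":{"ht":{"dag":16,"fi":37,"hi":19},"owv":{"e":40,"skm":43}},"wg":[{"jr":26,"o":70},{"id":78,"vka":13,"wab":88,"wgs":38,"wmj":36},{"dgm":47,"o":19,"via":86},{"e":85,"po":49,"rw":61,"ui":20,"x":35},[17,34,3,5,45,86]]}
After op 6 (replace /st/jvm 90): {"st":{"ejz":[77,14],"jvm":90,"nf":{"b":23,"i":92,"p":99}},"tww":{"ht":{"dag":16,"fi":37,"hi":19},"owv":{"e":40,"skm":43}},"wg":[{"jr":26,"o":70},{"id":78,"vka":13,"wab":88,"wgs":38,"wmj":36},{"dgm":47,"o":19,"via":86},{"e":85,"po":49,"rw":61,"ui":20,"x":35},[17,34,3,5,45,86]]}
After op 7 (replace /tww/ht/fi 53): {"st":{"ejz":[77,14],"jvm":90,"nf":{"b":23,"i":92,"p":99}},"tww":{"ht":{"dag":16,"fi":53,"hi":19},"owv":{"e":40,"skm":43}},"wg":[{"jr":26,"o":70},{"id":78,"vka":13,"wab":88,"wgs":38,"wmj":36},{"dgm":47,"o":19,"via":86},{"e":85,"po":49,"rw":61,"ui":20,"x":35},[17,34,3,5,45,86]]}
After op 8 (replace /wg/4/4 9): {"st":{"ejz":[77,14],"jvm":90,"nf":{"b":23,"i":92,"p":99}},"tww":{"ht":{"dag":16,"fi":53,"hi":19},"owv":{"e":40,"skm":43}},"wg":[{"jr":26,"o":70},{"id":78,"vka":13,"wab":88,"wgs":38,"wmj":36},{"dgm":47,"o":19,"via":86},{"e":85,"po":49,"rw":61,"ui":20,"x":35},[17,34,3,5,9,86]]}
After op 9 (replace /wg/2 19): {"st":{"ejz":[77,14],"jvm":90,"nf":{"b":23,"i":92,"p":99}},"tww":{"ht":{"dag":16,"fi":53,"hi":19},"owv":{"e":40,"skm":43}},"wg":[{"jr":26,"o":70},{"id":78,"vka":13,"wab":88,"wgs":38,"wmj":36},19,{"e":85,"po":49,"rw":61,"ui":20,"x":35},[17,34,3,5,9,86]]}
After op 10 (remove /st/nf/b): {"st":{"ejz":[77,14],"jvm":90,"nf":{"i":92,"p":99}},"tww":{"ht":{"dag":16,"fi":53,"hi":19},"owv":{"e":40,"skm":43}},"wg":[{"jr":26,"o":70},{"id":78,"vka":13,"wab":88,"wgs":38,"wmj":36},19,{"e":85,"po":49,"rw":61,"ui":20,"x":35},[17,34,3,5,9,86]]}
After op 11 (add /i 7): {"i":7,"st":{"ejz":[77,14],"jvm":90,"nf":{"i":92,"p":99}},"tww":{"ht":{"dag":16,"fi":53,"hi":19},"owv":{"e":40,"skm":43}},"wg":[{"jr":26,"o":70},{"id":78,"vka":13,"wab":88,"wgs":38,"wmj":36},19,{"e":85,"po":49,"rw":61,"ui":20,"x":35},[17,34,3,5,9,86]]}
Size at path /st/ejz: 2

Answer: 2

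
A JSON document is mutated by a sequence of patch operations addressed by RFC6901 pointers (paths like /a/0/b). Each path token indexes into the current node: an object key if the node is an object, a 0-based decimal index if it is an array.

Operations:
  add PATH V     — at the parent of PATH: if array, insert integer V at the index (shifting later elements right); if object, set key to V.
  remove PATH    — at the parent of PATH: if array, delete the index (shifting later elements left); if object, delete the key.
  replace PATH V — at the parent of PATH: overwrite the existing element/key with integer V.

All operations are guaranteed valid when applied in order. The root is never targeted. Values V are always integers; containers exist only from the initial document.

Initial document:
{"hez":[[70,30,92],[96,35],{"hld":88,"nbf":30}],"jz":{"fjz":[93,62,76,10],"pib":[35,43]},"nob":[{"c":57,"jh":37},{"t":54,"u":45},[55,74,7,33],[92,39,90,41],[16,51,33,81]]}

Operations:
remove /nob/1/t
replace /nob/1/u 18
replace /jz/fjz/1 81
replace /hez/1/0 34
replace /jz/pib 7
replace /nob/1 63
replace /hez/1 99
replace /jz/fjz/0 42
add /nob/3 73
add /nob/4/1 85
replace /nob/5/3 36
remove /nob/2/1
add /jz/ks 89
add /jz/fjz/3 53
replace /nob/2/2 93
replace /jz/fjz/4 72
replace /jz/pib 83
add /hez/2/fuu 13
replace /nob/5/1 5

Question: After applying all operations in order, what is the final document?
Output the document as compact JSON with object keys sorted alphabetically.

Answer: {"hez":[[70,30,92],99,{"fuu":13,"hld":88,"nbf":30}],"jz":{"fjz":[42,81,76,53,72],"ks":89,"pib":83},"nob":[{"c":57,"jh":37},63,[55,7,93],73,[92,85,39,90,41],[16,5,33,36]]}

Derivation:
After op 1 (remove /nob/1/t): {"hez":[[70,30,92],[96,35],{"hld":88,"nbf":30}],"jz":{"fjz":[93,62,76,10],"pib":[35,43]},"nob":[{"c":57,"jh":37},{"u":45},[55,74,7,33],[92,39,90,41],[16,51,33,81]]}
After op 2 (replace /nob/1/u 18): {"hez":[[70,30,92],[96,35],{"hld":88,"nbf":30}],"jz":{"fjz":[93,62,76,10],"pib":[35,43]},"nob":[{"c":57,"jh":37},{"u":18},[55,74,7,33],[92,39,90,41],[16,51,33,81]]}
After op 3 (replace /jz/fjz/1 81): {"hez":[[70,30,92],[96,35],{"hld":88,"nbf":30}],"jz":{"fjz":[93,81,76,10],"pib":[35,43]},"nob":[{"c":57,"jh":37},{"u":18},[55,74,7,33],[92,39,90,41],[16,51,33,81]]}
After op 4 (replace /hez/1/0 34): {"hez":[[70,30,92],[34,35],{"hld":88,"nbf":30}],"jz":{"fjz":[93,81,76,10],"pib":[35,43]},"nob":[{"c":57,"jh":37},{"u":18},[55,74,7,33],[92,39,90,41],[16,51,33,81]]}
After op 5 (replace /jz/pib 7): {"hez":[[70,30,92],[34,35],{"hld":88,"nbf":30}],"jz":{"fjz":[93,81,76,10],"pib":7},"nob":[{"c":57,"jh":37},{"u":18},[55,74,7,33],[92,39,90,41],[16,51,33,81]]}
After op 6 (replace /nob/1 63): {"hez":[[70,30,92],[34,35],{"hld":88,"nbf":30}],"jz":{"fjz":[93,81,76,10],"pib":7},"nob":[{"c":57,"jh":37},63,[55,74,7,33],[92,39,90,41],[16,51,33,81]]}
After op 7 (replace /hez/1 99): {"hez":[[70,30,92],99,{"hld":88,"nbf":30}],"jz":{"fjz":[93,81,76,10],"pib":7},"nob":[{"c":57,"jh":37},63,[55,74,7,33],[92,39,90,41],[16,51,33,81]]}
After op 8 (replace /jz/fjz/0 42): {"hez":[[70,30,92],99,{"hld":88,"nbf":30}],"jz":{"fjz":[42,81,76,10],"pib":7},"nob":[{"c":57,"jh":37},63,[55,74,7,33],[92,39,90,41],[16,51,33,81]]}
After op 9 (add /nob/3 73): {"hez":[[70,30,92],99,{"hld":88,"nbf":30}],"jz":{"fjz":[42,81,76,10],"pib":7},"nob":[{"c":57,"jh":37},63,[55,74,7,33],73,[92,39,90,41],[16,51,33,81]]}
After op 10 (add /nob/4/1 85): {"hez":[[70,30,92],99,{"hld":88,"nbf":30}],"jz":{"fjz":[42,81,76,10],"pib":7},"nob":[{"c":57,"jh":37},63,[55,74,7,33],73,[92,85,39,90,41],[16,51,33,81]]}
After op 11 (replace /nob/5/3 36): {"hez":[[70,30,92],99,{"hld":88,"nbf":30}],"jz":{"fjz":[42,81,76,10],"pib":7},"nob":[{"c":57,"jh":37},63,[55,74,7,33],73,[92,85,39,90,41],[16,51,33,36]]}
After op 12 (remove /nob/2/1): {"hez":[[70,30,92],99,{"hld":88,"nbf":30}],"jz":{"fjz":[42,81,76,10],"pib":7},"nob":[{"c":57,"jh":37},63,[55,7,33],73,[92,85,39,90,41],[16,51,33,36]]}
After op 13 (add /jz/ks 89): {"hez":[[70,30,92],99,{"hld":88,"nbf":30}],"jz":{"fjz":[42,81,76,10],"ks":89,"pib":7},"nob":[{"c":57,"jh":37},63,[55,7,33],73,[92,85,39,90,41],[16,51,33,36]]}
After op 14 (add /jz/fjz/3 53): {"hez":[[70,30,92],99,{"hld":88,"nbf":30}],"jz":{"fjz":[42,81,76,53,10],"ks":89,"pib":7},"nob":[{"c":57,"jh":37},63,[55,7,33],73,[92,85,39,90,41],[16,51,33,36]]}
After op 15 (replace /nob/2/2 93): {"hez":[[70,30,92],99,{"hld":88,"nbf":30}],"jz":{"fjz":[42,81,76,53,10],"ks":89,"pib":7},"nob":[{"c":57,"jh":37},63,[55,7,93],73,[92,85,39,90,41],[16,51,33,36]]}
After op 16 (replace /jz/fjz/4 72): {"hez":[[70,30,92],99,{"hld":88,"nbf":30}],"jz":{"fjz":[42,81,76,53,72],"ks":89,"pib":7},"nob":[{"c":57,"jh":37},63,[55,7,93],73,[92,85,39,90,41],[16,51,33,36]]}
After op 17 (replace /jz/pib 83): {"hez":[[70,30,92],99,{"hld":88,"nbf":30}],"jz":{"fjz":[42,81,76,53,72],"ks":89,"pib":83},"nob":[{"c":57,"jh":37},63,[55,7,93],73,[92,85,39,90,41],[16,51,33,36]]}
After op 18 (add /hez/2/fuu 13): {"hez":[[70,30,92],99,{"fuu":13,"hld":88,"nbf":30}],"jz":{"fjz":[42,81,76,53,72],"ks":89,"pib":83},"nob":[{"c":57,"jh":37},63,[55,7,93],73,[92,85,39,90,41],[16,51,33,36]]}
After op 19 (replace /nob/5/1 5): {"hez":[[70,30,92],99,{"fuu":13,"hld":88,"nbf":30}],"jz":{"fjz":[42,81,76,53,72],"ks":89,"pib":83},"nob":[{"c":57,"jh":37},63,[55,7,93],73,[92,85,39,90,41],[16,5,33,36]]}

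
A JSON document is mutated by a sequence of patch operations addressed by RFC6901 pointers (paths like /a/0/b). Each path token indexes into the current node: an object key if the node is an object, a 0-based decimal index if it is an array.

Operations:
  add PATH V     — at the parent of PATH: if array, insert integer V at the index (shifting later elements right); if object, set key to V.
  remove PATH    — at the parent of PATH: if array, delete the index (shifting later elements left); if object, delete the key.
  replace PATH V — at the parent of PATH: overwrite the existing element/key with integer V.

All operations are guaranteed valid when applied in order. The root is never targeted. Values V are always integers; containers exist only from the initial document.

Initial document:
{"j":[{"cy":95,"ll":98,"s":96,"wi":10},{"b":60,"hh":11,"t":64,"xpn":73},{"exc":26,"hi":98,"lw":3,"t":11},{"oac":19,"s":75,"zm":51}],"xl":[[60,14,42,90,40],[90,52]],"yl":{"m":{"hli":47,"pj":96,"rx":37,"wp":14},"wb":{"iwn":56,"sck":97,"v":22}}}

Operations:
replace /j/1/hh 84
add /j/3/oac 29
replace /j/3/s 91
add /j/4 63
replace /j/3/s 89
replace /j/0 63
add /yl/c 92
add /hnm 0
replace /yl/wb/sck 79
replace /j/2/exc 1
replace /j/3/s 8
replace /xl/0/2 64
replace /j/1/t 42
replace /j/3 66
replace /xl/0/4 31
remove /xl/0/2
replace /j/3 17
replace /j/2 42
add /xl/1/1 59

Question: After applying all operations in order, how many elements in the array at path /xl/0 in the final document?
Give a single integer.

Answer: 4

Derivation:
After op 1 (replace /j/1/hh 84): {"j":[{"cy":95,"ll":98,"s":96,"wi":10},{"b":60,"hh":84,"t":64,"xpn":73},{"exc":26,"hi":98,"lw":3,"t":11},{"oac":19,"s":75,"zm":51}],"xl":[[60,14,42,90,40],[90,52]],"yl":{"m":{"hli":47,"pj":96,"rx":37,"wp":14},"wb":{"iwn":56,"sck":97,"v":22}}}
After op 2 (add /j/3/oac 29): {"j":[{"cy":95,"ll":98,"s":96,"wi":10},{"b":60,"hh":84,"t":64,"xpn":73},{"exc":26,"hi":98,"lw":3,"t":11},{"oac":29,"s":75,"zm":51}],"xl":[[60,14,42,90,40],[90,52]],"yl":{"m":{"hli":47,"pj":96,"rx":37,"wp":14},"wb":{"iwn":56,"sck":97,"v":22}}}
After op 3 (replace /j/3/s 91): {"j":[{"cy":95,"ll":98,"s":96,"wi":10},{"b":60,"hh":84,"t":64,"xpn":73},{"exc":26,"hi":98,"lw":3,"t":11},{"oac":29,"s":91,"zm":51}],"xl":[[60,14,42,90,40],[90,52]],"yl":{"m":{"hli":47,"pj":96,"rx":37,"wp":14},"wb":{"iwn":56,"sck":97,"v":22}}}
After op 4 (add /j/4 63): {"j":[{"cy":95,"ll":98,"s":96,"wi":10},{"b":60,"hh":84,"t":64,"xpn":73},{"exc":26,"hi":98,"lw":3,"t":11},{"oac":29,"s":91,"zm":51},63],"xl":[[60,14,42,90,40],[90,52]],"yl":{"m":{"hli":47,"pj":96,"rx":37,"wp":14},"wb":{"iwn":56,"sck":97,"v":22}}}
After op 5 (replace /j/3/s 89): {"j":[{"cy":95,"ll":98,"s":96,"wi":10},{"b":60,"hh":84,"t":64,"xpn":73},{"exc":26,"hi":98,"lw":3,"t":11},{"oac":29,"s":89,"zm":51},63],"xl":[[60,14,42,90,40],[90,52]],"yl":{"m":{"hli":47,"pj":96,"rx":37,"wp":14},"wb":{"iwn":56,"sck":97,"v":22}}}
After op 6 (replace /j/0 63): {"j":[63,{"b":60,"hh":84,"t":64,"xpn":73},{"exc":26,"hi":98,"lw":3,"t":11},{"oac":29,"s":89,"zm":51},63],"xl":[[60,14,42,90,40],[90,52]],"yl":{"m":{"hli":47,"pj":96,"rx":37,"wp":14},"wb":{"iwn":56,"sck":97,"v":22}}}
After op 7 (add /yl/c 92): {"j":[63,{"b":60,"hh":84,"t":64,"xpn":73},{"exc":26,"hi":98,"lw":3,"t":11},{"oac":29,"s":89,"zm":51},63],"xl":[[60,14,42,90,40],[90,52]],"yl":{"c":92,"m":{"hli":47,"pj":96,"rx":37,"wp":14},"wb":{"iwn":56,"sck":97,"v":22}}}
After op 8 (add /hnm 0): {"hnm":0,"j":[63,{"b":60,"hh":84,"t":64,"xpn":73},{"exc":26,"hi":98,"lw":3,"t":11},{"oac":29,"s":89,"zm":51},63],"xl":[[60,14,42,90,40],[90,52]],"yl":{"c":92,"m":{"hli":47,"pj":96,"rx":37,"wp":14},"wb":{"iwn":56,"sck":97,"v":22}}}
After op 9 (replace /yl/wb/sck 79): {"hnm":0,"j":[63,{"b":60,"hh":84,"t":64,"xpn":73},{"exc":26,"hi":98,"lw":3,"t":11},{"oac":29,"s":89,"zm":51},63],"xl":[[60,14,42,90,40],[90,52]],"yl":{"c":92,"m":{"hli":47,"pj":96,"rx":37,"wp":14},"wb":{"iwn":56,"sck":79,"v":22}}}
After op 10 (replace /j/2/exc 1): {"hnm":0,"j":[63,{"b":60,"hh":84,"t":64,"xpn":73},{"exc":1,"hi":98,"lw":3,"t":11},{"oac":29,"s":89,"zm":51},63],"xl":[[60,14,42,90,40],[90,52]],"yl":{"c":92,"m":{"hli":47,"pj":96,"rx":37,"wp":14},"wb":{"iwn":56,"sck":79,"v":22}}}
After op 11 (replace /j/3/s 8): {"hnm":0,"j":[63,{"b":60,"hh":84,"t":64,"xpn":73},{"exc":1,"hi":98,"lw":3,"t":11},{"oac":29,"s":8,"zm":51},63],"xl":[[60,14,42,90,40],[90,52]],"yl":{"c":92,"m":{"hli":47,"pj":96,"rx":37,"wp":14},"wb":{"iwn":56,"sck":79,"v":22}}}
After op 12 (replace /xl/0/2 64): {"hnm":0,"j":[63,{"b":60,"hh":84,"t":64,"xpn":73},{"exc":1,"hi":98,"lw":3,"t":11},{"oac":29,"s":8,"zm":51},63],"xl":[[60,14,64,90,40],[90,52]],"yl":{"c":92,"m":{"hli":47,"pj":96,"rx":37,"wp":14},"wb":{"iwn":56,"sck":79,"v":22}}}
After op 13 (replace /j/1/t 42): {"hnm":0,"j":[63,{"b":60,"hh":84,"t":42,"xpn":73},{"exc":1,"hi":98,"lw":3,"t":11},{"oac":29,"s":8,"zm":51},63],"xl":[[60,14,64,90,40],[90,52]],"yl":{"c":92,"m":{"hli":47,"pj":96,"rx":37,"wp":14},"wb":{"iwn":56,"sck":79,"v":22}}}
After op 14 (replace /j/3 66): {"hnm":0,"j":[63,{"b":60,"hh":84,"t":42,"xpn":73},{"exc":1,"hi":98,"lw":3,"t":11},66,63],"xl":[[60,14,64,90,40],[90,52]],"yl":{"c":92,"m":{"hli":47,"pj":96,"rx":37,"wp":14},"wb":{"iwn":56,"sck":79,"v":22}}}
After op 15 (replace /xl/0/4 31): {"hnm":0,"j":[63,{"b":60,"hh":84,"t":42,"xpn":73},{"exc":1,"hi":98,"lw":3,"t":11},66,63],"xl":[[60,14,64,90,31],[90,52]],"yl":{"c":92,"m":{"hli":47,"pj":96,"rx":37,"wp":14},"wb":{"iwn":56,"sck":79,"v":22}}}
After op 16 (remove /xl/0/2): {"hnm":0,"j":[63,{"b":60,"hh":84,"t":42,"xpn":73},{"exc":1,"hi":98,"lw":3,"t":11},66,63],"xl":[[60,14,90,31],[90,52]],"yl":{"c":92,"m":{"hli":47,"pj":96,"rx":37,"wp":14},"wb":{"iwn":56,"sck":79,"v":22}}}
After op 17 (replace /j/3 17): {"hnm":0,"j":[63,{"b":60,"hh":84,"t":42,"xpn":73},{"exc":1,"hi":98,"lw":3,"t":11},17,63],"xl":[[60,14,90,31],[90,52]],"yl":{"c":92,"m":{"hli":47,"pj":96,"rx":37,"wp":14},"wb":{"iwn":56,"sck":79,"v":22}}}
After op 18 (replace /j/2 42): {"hnm":0,"j":[63,{"b":60,"hh":84,"t":42,"xpn":73},42,17,63],"xl":[[60,14,90,31],[90,52]],"yl":{"c":92,"m":{"hli":47,"pj":96,"rx":37,"wp":14},"wb":{"iwn":56,"sck":79,"v":22}}}
After op 19 (add /xl/1/1 59): {"hnm":0,"j":[63,{"b":60,"hh":84,"t":42,"xpn":73},42,17,63],"xl":[[60,14,90,31],[90,59,52]],"yl":{"c":92,"m":{"hli":47,"pj":96,"rx":37,"wp":14},"wb":{"iwn":56,"sck":79,"v":22}}}
Size at path /xl/0: 4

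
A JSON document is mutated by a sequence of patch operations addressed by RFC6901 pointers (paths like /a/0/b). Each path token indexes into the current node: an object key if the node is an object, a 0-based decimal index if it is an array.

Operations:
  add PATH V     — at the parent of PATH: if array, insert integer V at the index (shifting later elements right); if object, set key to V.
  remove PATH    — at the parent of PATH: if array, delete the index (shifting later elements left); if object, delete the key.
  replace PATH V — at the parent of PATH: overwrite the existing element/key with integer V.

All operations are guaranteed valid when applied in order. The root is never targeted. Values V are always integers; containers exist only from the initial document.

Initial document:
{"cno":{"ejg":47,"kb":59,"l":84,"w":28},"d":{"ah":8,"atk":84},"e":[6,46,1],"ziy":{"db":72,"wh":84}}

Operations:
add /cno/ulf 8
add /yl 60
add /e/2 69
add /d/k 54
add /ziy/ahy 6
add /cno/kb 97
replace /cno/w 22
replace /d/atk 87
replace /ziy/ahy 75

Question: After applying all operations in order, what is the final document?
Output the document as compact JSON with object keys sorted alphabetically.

Answer: {"cno":{"ejg":47,"kb":97,"l":84,"ulf":8,"w":22},"d":{"ah":8,"atk":87,"k":54},"e":[6,46,69,1],"yl":60,"ziy":{"ahy":75,"db":72,"wh":84}}

Derivation:
After op 1 (add /cno/ulf 8): {"cno":{"ejg":47,"kb":59,"l":84,"ulf":8,"w":28},"d":{"ah":8,"atk":84},"e":[6,46,1],"ziy":{"db":72,"wh":84}}
After op 2 (add /yl 60): {"cno":{"ejg":47,"kb":59,"l":84,"ulf":8,"w":28},"d":{"ah":8,"atk":84},"e":[6,46,1],"yl":60,"ziy":{"db":72,"wh":84}}
After op 3 (add /e/2 69): {"cno":{"ejg":47,"kb":59,"l":84,"ulf":8,"w":28},"d":{"ah":8,"atk":84},"e":[6,46,69,1],"yl":60,"ziy":{"db":72,"wh":84}}
After op 4 (add /d/k 54): {"cno":{"ejg":47,"kb":59,"l":84,"ulf":8,"w":28},"d":{"ah":8,"atk":84,"k":54},"e":[6,46,69,1],"yl":60,"ziy":{"db":72,"wh":84}}
After op 5 (add /ziy/ahy 6): {"cno":{"ejg":47,"kb":59,"l":84,"ulf":8,"w":28},"d":{"ah":8,"atk":84,"k":54},"e":[6,46,69,1],"yl":60,"ziy":{"ahy":6,"db":72,"wh":84}}
After op 6 (add /cno/kb 97): {"cno":{"ejg":47,"kb":97,"l":84,"ulf":8,"w":28},"d":{"ah":8,"atk":84,"k":54},"e":[6,46,69,1],"yl":60,"ziy":{"ahy":6,"db":72,"wh":84}}
After op 7 (replace /cno/w 22): {"cno":{"ejg":47,"kb":97,"l":84,"ulf":8,"w":22},"d":{"ah":8,"atk":84,"k":54},"e":[6,46,69,1],"yl":60,"ziy":{"ahy":6,"db":72,"wh":84}}
After op 8 (replace /d/atk 87): {"cno":{"ejg":47,"kb":97,"l":84,"ulf":8,"w":22},"d":{"ah":8,"atk":87,"k":54},"e":[6,46,69,1],"yl":60,"ziy":{"ahy":6,"db":72,"wh":84}}
After op 9 (replace /ziy/ahy 75): {"cno":{"ejg":47,"kb":97,"l":84,"ulf":8,"w":22},"d":{"ah":8,"atk":87,"k":54},"e":[6,46,69,1],"yl":60,"ziy":{"ahy":75,"db":72,"wh":84}}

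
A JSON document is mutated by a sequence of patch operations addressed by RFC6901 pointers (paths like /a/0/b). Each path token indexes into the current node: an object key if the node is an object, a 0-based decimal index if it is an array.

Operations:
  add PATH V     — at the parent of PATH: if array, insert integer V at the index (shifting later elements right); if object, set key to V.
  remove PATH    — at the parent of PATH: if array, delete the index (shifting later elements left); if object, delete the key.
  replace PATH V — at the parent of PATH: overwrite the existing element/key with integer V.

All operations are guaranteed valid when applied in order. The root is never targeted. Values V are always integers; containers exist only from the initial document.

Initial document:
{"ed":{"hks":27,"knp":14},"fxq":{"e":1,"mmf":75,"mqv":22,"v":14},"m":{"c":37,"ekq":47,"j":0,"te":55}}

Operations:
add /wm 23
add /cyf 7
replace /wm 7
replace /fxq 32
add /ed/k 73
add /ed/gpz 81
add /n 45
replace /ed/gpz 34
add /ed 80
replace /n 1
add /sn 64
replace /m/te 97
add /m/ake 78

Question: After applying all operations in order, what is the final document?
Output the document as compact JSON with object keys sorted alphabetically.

Answer: {"cyf":7,"ed":80,"fxq":32,"m":{"ake":78,"c":37,"ekq":47,"j":0,"te":97},"n":1,"sn":64,"wm":7}

Derivation:
After op 1 (add /wm 23): {"ed":{"hks":27,"knp":14},"fxq":{"e":1,"mmf":75,"mqv":22,"v":14},"m":{"c":37,"ekq":47,"j":0,"te":55},"wm":23}
After op 2 (add /cyf 7): {"cyf":7,"ed":{"hks":27,"knp":14},"fxq":{"e":1,"mmf":75,"mqv":22,"v":14},"m":{"c":37,"ekq":47,"j":0,"te":55},"wm":23}
After op 3 (replace /wm 7): {"cyf":7,"ed":{"hks":27,"knp":14},"fxq":{"e":1,"mmf":75,"mqv":22,"v":14},"m":{"c":37,"ekq":47,"j":0,"te":55},"wm":7}
After op 4 (replace /fxq 32): {"cyf":7,"ed":{"hks":27,"knp":14},"fxq":32,"m":{"c":37,"ekq":47,"j":0,"te":55},"wm":7}
After op 5 (add /ed/k 73): {"cyf":7,"ed":{"hks":27,"k":73,"knp":14},"fxq":32,"m":{"c":37,"ekq":47,"j":0,"te":55},"wm":7}
After op 6 (add /ed/gpz 81): {"cyf":7,"ed":{"gpz":81,"hks":27,"k":73,"knp":14},"fxq":32,"m":{"c":37,"ekq":47,"j":0,"te":55},"wm":7}
After op 7 (add /n 45): {"cyf":7,"ed":{"gpz":81,"hks":27,"k":73,"knp":14},"fxq":32,"m":{"c":37,"ekq":47,"j":0,"te":55},"n":45,"wm":7}
After op 8 (replace /ed/gpz 34): {"cyf":7,"ed":{"gpz":34,"hks":27,"k":73,"knp":14},"fxq":32,"m":{"c":37,"ekq":47,"j":0,"te":55},"n":45,"wm":7}
After op 9 (add /ed 80): {"cyf":7,"ed":80,"fxq":32,"m":{"c":37,"ekq":47,"j":0,"te":55},"n":45,"wm":7}
After op 10 (replace /n 1): {"cyf":7,"ed":80,"fxq":32,"m":{"c":37,"ekq":47,"j":0,"te":55},"n":1,"wm":7}
After op 11 (add /sn 64): {"cyf":7,"ed":80,"fxq":32,"m":{"c":37,"ekq":47,"j":0,"te":55},"n":1,"sn":64,"wm":7}
After op 12 (replace /m/te 97): {"cyf":7,"ed":80,"fxq":32,"m":{"c":37,"ekq":47,"j":0,"te":97},"n":1,"sn":64,"wm":7}
After op 13 (add /m/ake 78): {"cyf":7,"ed":80,"fxq":32,"m":{"ake":78,"c":37,"ekq":47,"j":0,"te":97},"n":1,"sn":64,"wm":7}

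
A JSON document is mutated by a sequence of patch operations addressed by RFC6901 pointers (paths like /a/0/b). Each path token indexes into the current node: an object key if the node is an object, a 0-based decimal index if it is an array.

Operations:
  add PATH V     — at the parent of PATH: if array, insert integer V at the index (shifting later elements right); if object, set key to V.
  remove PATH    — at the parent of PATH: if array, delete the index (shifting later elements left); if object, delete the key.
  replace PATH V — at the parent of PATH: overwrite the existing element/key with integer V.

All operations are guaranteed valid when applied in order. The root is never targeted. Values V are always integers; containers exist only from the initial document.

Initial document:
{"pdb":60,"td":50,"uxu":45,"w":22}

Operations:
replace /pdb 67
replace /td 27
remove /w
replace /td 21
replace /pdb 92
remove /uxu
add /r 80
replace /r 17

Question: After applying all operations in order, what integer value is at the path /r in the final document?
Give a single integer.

After op 1 (replace /pdb 67): {"pdb":67,"td":50,"uxu":45,"w":22}
After op 2 (replace /td 27): {"pdb":67,"td":27,"uxu":45,"w":22}
After op 3 (remove /w): {"pdb":67,"td":27,"uxu":45}
After op 4 (replace /td 21): {"pdb":67,"td":21,"uxu":45}
After op 5 (replace /pdb 92): {"pdb":92,"td":21,"uxu":45}
After op 6 (remove /uxu): {"pdb":92,"td":21}
After op 7 (add /r 80): {"pdb":92,"r":80,"td":21}
After op 8 (replace /r 17): {"pdb":92,"r":17,"td":21}
Value at /r: 17

Answer: 17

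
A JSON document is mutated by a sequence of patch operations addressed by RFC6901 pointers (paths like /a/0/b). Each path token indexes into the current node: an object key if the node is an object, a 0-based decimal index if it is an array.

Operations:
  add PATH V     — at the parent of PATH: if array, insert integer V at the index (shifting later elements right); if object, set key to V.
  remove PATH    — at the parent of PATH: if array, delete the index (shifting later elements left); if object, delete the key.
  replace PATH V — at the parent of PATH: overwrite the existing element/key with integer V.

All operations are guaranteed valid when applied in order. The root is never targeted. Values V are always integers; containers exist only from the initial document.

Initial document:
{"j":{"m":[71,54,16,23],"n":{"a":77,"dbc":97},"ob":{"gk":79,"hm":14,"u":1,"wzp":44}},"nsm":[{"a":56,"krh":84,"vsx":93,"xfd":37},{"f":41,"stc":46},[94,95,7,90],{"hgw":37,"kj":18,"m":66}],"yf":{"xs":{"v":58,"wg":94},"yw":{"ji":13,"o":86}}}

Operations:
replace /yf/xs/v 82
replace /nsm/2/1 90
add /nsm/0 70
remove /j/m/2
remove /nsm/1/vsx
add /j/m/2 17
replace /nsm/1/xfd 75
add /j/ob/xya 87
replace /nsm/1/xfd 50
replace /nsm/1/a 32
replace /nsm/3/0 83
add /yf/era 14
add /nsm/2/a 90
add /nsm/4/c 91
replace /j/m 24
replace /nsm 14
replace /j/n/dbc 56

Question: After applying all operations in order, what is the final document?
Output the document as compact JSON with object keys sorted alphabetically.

Answer: {"j":{"m":24,"n":{"a":77,"dbc":56},"ob":{"gk":79,"hm":14,"u":1,"wzp":44,"xya":87}},"nsm":14,"yf":{"era":14,"xs":{"v":82,"wg":94},"yw":{"ji":13,"o":86}}}

Derivation:
After op 1 (replace /yf/xs/v 82): {"j":{"m":[71,54,16,23],"n":{"a":77,"dbc":97},"ob":{"gk":79,"hm":14,"u":1,"wzp":44}},"nsm":[{"a":56,"krh":84,"vsx":93,"xfd":37},{"f":41,"stc":46},[94,95,7,90],{"hgw":37,"kj":18,"m":66}],"yf":{"xs":{"v":82,"wg":94},"yw":{"ji":13,"o":86}}}
After op 2 (replace /nsm/2/1 90): {"j":{"m":[71,54,16,23],"n":{"a":77,"dbc":97},"ob":{"gk":79,"hm":14,"u":1,"wzp":44}},"nsm":[{"a":56,"krh":84,"vsx":93,"xfd":37},{"f":41,"stc":46},[94,90,7,90],{"hgw":37,"kj":18,"m":66}],"yf":{"xs":{"v":82,"wg":94},"yw":{"ji":13,"o":86}}}
After op 3 (add /nsm/0 70): {"j":{"m":[71,54,16,23],"n":{"a":77,"dbc":97},"ob":{"gk":79,"hm":14,"u":1,"wzp":44}},"nsm":[70,{"a":56,"krh":84,"vsx":93,"xfd":37},{"f":41,"stc":46},[94,90,7,90],{"hgw":37,"kj":18,"m":66}],"yf":{"xs":{"v":82,"wg":94},"yw":{"ji":13,"o":86}}}
After op 4 (remove /j/m/2): {"j":{"m":[71,54,23],"n":{"a":77,"dbc":97},"ob":{"gk":79,"hm":14,"u":1,"wzp":44}},"nsm":[70,{"a":56,"krh":84,"vsx":93,"xfd":37},{"f":41,"stc":46},[94,90,7,90],{"hgw":37,"kj":18,"m":66}],"yf":{"xs":{"v":82,"wg":94},"yw":{"ji":13,"o":86}}}
After op 5 (remove /nsm/1/vsx): {"j":{"m":[71,54,23],"n":{"a":77,"dbc":97},"ob":{"gk":79,"hm":14,"u":1,"wzp":44}},"nsm":[70,{"a":56,"krh":84,"xfd":37},{"f":41,"stc":46},[94,90,7,90],{"hgw":37,"kj":18,"m":66}],"yf":{"xs":{"v":82,"wg":94},"yw":{"ji":13,"o":86}}}
After op 6 (add /j/m/2 17): {"j":{"m":[71,54,17,23],"n":{"a":77,"dbc":97},"ob":{"gk":79,"hm":14,"u":1,"wzp":44}},"nsm":[70,{"a":56,"krh":84,"xfd":37},{"f":41,"stc":46},[94,90,7,90],{"hgw":37,"kj":18,"m":66}],"yf":{"xs":{"v":82,"wg":94},"yw":{"ji":13,"o":86}}}
After op 7 (replace /nsm/1/xfd 75): {"j":{"m":[71,54,17,23],"n":{"a":77,"dbc":97},"ob":{"gk":79,"hm":14,"u":1,"wzp":44}},"nsm":[70,{"a":56,"krh":84,"xfd":75},{"f":41,"stc":46},[94,90,7,90],{"hgw":37,"kj":18,"m":66}],"yf":{"xs":{"v":82,"wg":94},"yw":{"ji":13,"o":86}}}
After op 8 (add /j/ob/xya 87): {"j":{"m":[71,54,17,23],"n":{"a":77,"dbc":97},"ob":{"gk":79,"hm":14,"u":1,"wzp":44,"xya":87}},"nsm":[70,{"a":56,"krh":84,"xfd":75},{"f":41,"stc":46},[94,90,7,90],{"hgw":37,"kj":18,"m":66}],"yf":{"xs":{"v":82,"wg":94},"yw":{"ji":13,"o":86}}}
After op 9 (replace /nsm/1/xfd 50): {"j":{"m":[71,54,17,23],"n":{"a":77,"dbc":97},"ob":{"gk":79,"hm":14,"u":1,"wzp":44,"xya":87}},"nsm":[70,{"a":56,"krh":84,"xfd":50},{"f":41,"stc":46},[94,90,7,90],{"hgw":37,"kj":18,"m":66}],"yf":{"xs":{"v":82,"wg":94},"yw":{"ji":13,"o":86}}}
After op 10 (replace /nsm/1/a 32): {"j":{"m":[71,54,17,23],"n":{"a":77,"dbc":97},"ob":{"gk":79,"hm":14,"u":1,"wzp":44,"xya":87}},"nsm":[70,{"a":32,"krh":84,"xfd":50},{"f":41,"stc":46},[94,90,7,90],{"hgw":37,"kj":18,"m":66}],"yf":{"xs":{"v":82,"wg":94},"yw":{"ji":13,"o":86}}}
After op 11 (replace /nsm/3/0 83): {"j":{"m":[71,54,17,23],"n":{"a":77,"dbc":97},"ob":{"gk":79,"hm":14,"u":1,"wzp":44,"xya":87}},"nsm":[70,{"a":32,"krh":84,"xfd":50},{"f":41,"stc":46},[83,90,7,90],{"hgw":37,"kj":18,"m":66}],"yf":{"xs":{"v":82,"wg":94},"yw":{"ji":13,"o":86}}}
After op 12 (add /yf/era 14): {"j":{"m":[71,54,17,23],"n":{"a":77,"dbc":97},"ob":{"gk":79,"hm":14,"u":1,"wzp":44,"xya":87}},"nsm":[70,{"a":32,"krh":84,"xfd":50},{"f":41,"stc":46},[83,90,7,90],{"hgw":37,"kj":18,"m":66}],"yf":{"era":14,"xs":{"v":82,"wg":94},"yw":{"ji":13,"o":86}}}
After op 13 (add /nsm/2/a 90): {"j":{"m":[71,54,17,23],"n":{"a":77,"dbc":97},"ob":{"gk":79,"hm":14,"u":1,"wzp":44,"xya":87}},"nsm":[70,{"a":32,"krh":84,"xfd":50},{"a":90,"f":41,"stc":46},[83,90,7,90],{"hgw":37,"kj":18,"m":66}],"yf":{"era":14,"xs":{"v":82,"wg":94},"yw":{"ji":13,"o":86}}}
After op 14 (add /nsm/4/c 91): {"j":{"m":[71,54,17,23],"n":{"a":77,"dbc":97},"ob":{"gk":79,"hm":14,"u":1,"wzp":44,"xya":87}},"nsm":[70,{"a":32,"krh":84,"xfd":50},{"a":90,"f":41,"stc":46},[83,90,7,90],{"c":91,"hgw":37,"kj":18,"m":66}],"yf":{"era":14,"xs":{"v":82,"wg":94},"yw":{"ji":13,"o":86}}}
After op 15 (replace /j/m 24): {"j":{"m":24,"n":{"a":77,"dbc":97},"ob":{"gk":79,"hm":14,"u":1,"wzp":44,"xya":87}},"nsm":[70,{"a":32,"krh":84,"xfd":50},{"a":90,"f":41,"stc":46},[83,90,7,90],{"c":91,"hgw":37,"kj":18,"m":66}],"yf":{"era":14,"xs":{"v":82,"wg":94},"yw":{"ji":13,"o":86}}}
After op 16 (replace /nsm 14): {"j":{"m":24,"n":{"a":77,"dbc":97},"ob":{"gk":79,"hm":14,"u":1,"wzp":44,"xya":87}},"nsm":14,"yf":{"era":14,"xs":{"v":82,"wg":94},"yw":{"ji":13,"o":86}}}
After op 17 (replace /j/n/dbc 56): {"j":{"m":24,"n":{"a":77,"dbc":56},"ob":{"gk":79,"hm":14,"u":1,"wzp":44,"xya":87}},"nsm":14,"yf":{"era":14,"xs":{"v":82,"wg":94},"yw":{"ji":13,"o":86}}}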